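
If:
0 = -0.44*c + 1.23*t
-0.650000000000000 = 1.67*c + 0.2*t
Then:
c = -0.37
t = -0.13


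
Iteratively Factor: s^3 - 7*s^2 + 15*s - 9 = (s - 3)*(s^2 - 4*s + 3) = (s - 3)*(s - 1)*(s - 3)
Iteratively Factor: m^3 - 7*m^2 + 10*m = (m - 2)*(m^2 - 5*m) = m*(m - 2)*(m - 5)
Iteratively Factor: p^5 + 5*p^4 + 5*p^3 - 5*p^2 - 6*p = (p + 3)*(p^4 + 2*p^3 - p^2 - 2*p) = p*(p + 3)*(p^3 + 2*p^2 - p - 2) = p*(p - 1)*(p + 3)*(p^2 + 3*p + 2) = p*(p - 1)*(p + 1)*(p + 3)*(p + 2)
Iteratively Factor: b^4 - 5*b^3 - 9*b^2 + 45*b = (b - 5)*(b^3 - 9*b) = (b - 5)*(b - 3)*(b^2 + 3*b) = (b - 5)*(b - 3)*(b + 3)*(b)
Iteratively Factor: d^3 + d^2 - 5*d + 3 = (d + 3)*(d^2 - 2*d + 1) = (d - 1)*(d + 3)*(d - 1)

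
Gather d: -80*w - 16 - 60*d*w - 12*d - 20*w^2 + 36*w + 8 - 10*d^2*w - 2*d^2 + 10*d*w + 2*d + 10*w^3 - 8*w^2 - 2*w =d^2*(-10*w - 2) + d*(-50*w - 10) + 10*w^3 - 28*w^2 - 46*w - 8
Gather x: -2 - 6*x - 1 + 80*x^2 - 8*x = 80*x^2 - 14*x - 3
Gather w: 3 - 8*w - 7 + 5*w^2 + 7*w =5*w^2 - w - 4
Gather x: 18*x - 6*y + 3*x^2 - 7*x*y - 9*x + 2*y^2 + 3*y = 3*x^2 + x*(9 - 7*y) + 2*y^2 - 3*y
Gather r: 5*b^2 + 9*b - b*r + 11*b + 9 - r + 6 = 5*b^2 + 20*b + r*(-b - 1) + 15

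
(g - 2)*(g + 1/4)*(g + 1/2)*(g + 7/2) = g^4 + 9*g^3/4 - 23*g^2/4 - 81*g/16 - 7/8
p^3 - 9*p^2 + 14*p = p*(p - 7)*(p - 2)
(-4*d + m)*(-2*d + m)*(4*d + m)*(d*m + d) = 32*d^4*m + 32*d^4 - 16*d^3*m^2 - 16*d^3*m - 2*d^2*m^3 - 2*d^2*m^2 + d*m^4 + d*m^3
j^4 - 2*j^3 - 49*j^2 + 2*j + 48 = (j - 8)*(j - 1)*(j + 1)*(j + 6)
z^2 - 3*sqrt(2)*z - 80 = (z - 8*sqrt(2))*(z + 5*sqrt(2))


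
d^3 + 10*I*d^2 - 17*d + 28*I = (d - I)*(d + 4*I)*(d + 7*I)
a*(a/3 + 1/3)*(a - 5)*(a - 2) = a^4/3 - 2*a^3 + a^2 + 10*a/3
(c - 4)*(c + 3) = c^2 - c - 12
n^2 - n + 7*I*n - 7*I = (n - 1)*(n + 7*I)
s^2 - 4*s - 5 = (s - 5)*(s + 1)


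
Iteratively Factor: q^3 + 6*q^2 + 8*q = (q)*(q^2 + 6*q + 8) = q*(q + 2)*(q + 4)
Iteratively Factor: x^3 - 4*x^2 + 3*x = (x - 1)*(x^2 - 3*x) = (x - 3)*(x - 1)*(x)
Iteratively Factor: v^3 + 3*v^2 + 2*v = (v + 1)*(v^2 + 2*v) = v*(v + 1)*(v + 2)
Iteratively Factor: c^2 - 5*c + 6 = (c - 2)*(c - 3)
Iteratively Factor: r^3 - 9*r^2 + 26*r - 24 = (r - 4)*(r^2 - 5*r + 6) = (r - 4)*(r - 2)*(r - 3)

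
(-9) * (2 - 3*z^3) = 27*z^3 - 18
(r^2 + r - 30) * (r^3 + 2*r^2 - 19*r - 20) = r^5 + 3*r^4 - 47*r^3 - 99*r^2 + 550*r + 600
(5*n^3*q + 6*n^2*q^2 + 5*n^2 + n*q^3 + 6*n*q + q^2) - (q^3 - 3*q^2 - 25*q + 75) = 5*n^3*q + 6*n^2*q^2 + 5*n^2 + n*q^3 + 6*n*q - q^3 + 4*q^2 + 25*q - 75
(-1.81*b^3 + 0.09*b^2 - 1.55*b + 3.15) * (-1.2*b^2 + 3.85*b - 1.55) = 2.172*b^5 - 7.0765*b^4 + 5.012*b^3 - 9.887*b^2 + 14.53*b - 4.8825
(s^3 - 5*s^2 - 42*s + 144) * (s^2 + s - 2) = s^5 - 4*s^4 - 49*s^3 + 112*s^2 + 228*s - 288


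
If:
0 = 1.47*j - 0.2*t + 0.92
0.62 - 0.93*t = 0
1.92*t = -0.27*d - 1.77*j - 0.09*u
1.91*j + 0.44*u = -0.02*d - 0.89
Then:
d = -1.35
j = -0.54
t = 0.67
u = 0.36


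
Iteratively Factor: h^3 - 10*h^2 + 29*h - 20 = (h - 4)*(h^2 - 6*h + 5) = (h - 4)*(h - 1)*(h - 5)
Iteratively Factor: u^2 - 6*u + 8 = (u - 4)*(u - 2)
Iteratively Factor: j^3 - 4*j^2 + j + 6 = (j - 2)*(j^2 - 2*j - 3) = (j - 2)*(j + 1)*(j - 3)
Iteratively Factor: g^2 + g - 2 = (g + 2)*(g - 1)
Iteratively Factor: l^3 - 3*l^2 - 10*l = (l + 2)*(l^2 - 5*l) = l*(l + 2)*(l - 5)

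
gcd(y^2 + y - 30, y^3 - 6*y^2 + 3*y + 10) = y - 5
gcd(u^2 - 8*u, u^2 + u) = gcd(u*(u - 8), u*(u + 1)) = u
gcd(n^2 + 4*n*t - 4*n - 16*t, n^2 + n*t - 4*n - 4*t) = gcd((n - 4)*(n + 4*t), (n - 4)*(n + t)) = n - 4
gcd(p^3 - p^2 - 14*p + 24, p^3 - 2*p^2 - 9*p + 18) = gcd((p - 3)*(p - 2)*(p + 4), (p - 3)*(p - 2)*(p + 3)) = p^2 - 5*p + 6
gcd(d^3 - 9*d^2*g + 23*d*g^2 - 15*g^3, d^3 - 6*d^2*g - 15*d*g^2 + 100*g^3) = d - 5*g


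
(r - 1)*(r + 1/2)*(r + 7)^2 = r^4 + 27*r^3/2 + 83*r^2/2 - 63*r/2 - 49/2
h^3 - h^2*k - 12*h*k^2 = h*(h - 4*k)*(h + 3*k)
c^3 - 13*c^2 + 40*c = c*(c - 8)*(c - 5)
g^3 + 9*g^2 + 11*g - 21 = (g - 1)*(g + 3)*(g + 7)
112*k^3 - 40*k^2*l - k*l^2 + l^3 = (-4*k + l)^2*(7*k + l)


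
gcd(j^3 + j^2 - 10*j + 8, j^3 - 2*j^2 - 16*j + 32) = j^2 + 2*j - 8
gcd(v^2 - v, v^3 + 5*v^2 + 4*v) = v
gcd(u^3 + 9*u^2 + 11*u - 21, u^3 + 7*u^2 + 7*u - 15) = u^2 + 2*u - 3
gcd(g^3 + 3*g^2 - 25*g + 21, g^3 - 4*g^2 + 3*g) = g^2 - 4*g + 3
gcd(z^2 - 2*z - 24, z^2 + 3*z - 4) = z + 4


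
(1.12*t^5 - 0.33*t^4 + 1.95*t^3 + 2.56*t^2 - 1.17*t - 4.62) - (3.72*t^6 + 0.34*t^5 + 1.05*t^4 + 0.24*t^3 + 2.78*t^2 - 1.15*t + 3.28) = -3.72*t^6 + 0.78*t^5 - 1.38*t^4 + 1.71*t^3 - 0.22*t^2 - 0.02*t - 7.9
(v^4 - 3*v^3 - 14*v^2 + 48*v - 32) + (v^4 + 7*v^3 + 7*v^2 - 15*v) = 2*v^4 + 4*v^3 - 7*v^2 + 33*v - 32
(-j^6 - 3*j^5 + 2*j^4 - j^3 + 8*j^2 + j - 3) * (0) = 0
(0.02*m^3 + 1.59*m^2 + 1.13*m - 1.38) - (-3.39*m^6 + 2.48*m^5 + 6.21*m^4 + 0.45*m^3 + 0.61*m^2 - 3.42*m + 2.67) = 3.39*m^6 - 2.48*m^5 - 6.21*m^4 - 0.43*m^3 + 0.98*m^2 + 4.55*m - 4.05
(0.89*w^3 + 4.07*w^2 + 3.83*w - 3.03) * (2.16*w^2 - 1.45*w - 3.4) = 1.9224*w^5 + 7.5007*w^4 - 0.6547*w^3 - 25.9363*w^2 - 8.6285*w + 10.302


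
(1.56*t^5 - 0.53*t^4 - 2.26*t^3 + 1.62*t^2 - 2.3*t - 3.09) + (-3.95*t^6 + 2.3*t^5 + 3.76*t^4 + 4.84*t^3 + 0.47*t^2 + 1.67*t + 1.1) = -3.95*t^6 + 3.86*t^5 + 3.23*t^4 + 2.58*t^3 + 2.09*t^2 - 0.63*t - 1.99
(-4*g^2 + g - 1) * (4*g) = -16*g^3 + 4*g^2 - 4*g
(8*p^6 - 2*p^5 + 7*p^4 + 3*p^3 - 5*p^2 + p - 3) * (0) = 0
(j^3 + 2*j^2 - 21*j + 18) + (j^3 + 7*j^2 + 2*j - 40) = 2*j^3 + 9*j^2 - 19*j - 22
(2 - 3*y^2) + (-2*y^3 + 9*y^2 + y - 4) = -2*y^3 + 6*y^2 + y - 2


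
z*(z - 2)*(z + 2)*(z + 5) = z^4 + 5*z^3 - 4*z^2 - 20*z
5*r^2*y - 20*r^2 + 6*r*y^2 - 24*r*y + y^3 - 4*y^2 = (r + y)*(5*r + y)*(y - 4)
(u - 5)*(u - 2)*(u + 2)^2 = u^4 - 3*u^3 - 14*u^2 + 12*u + 40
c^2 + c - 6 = (c - 2)*(c + 3)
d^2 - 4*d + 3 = (d - 3)*(d - 1)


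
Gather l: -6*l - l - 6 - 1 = -7*l - 7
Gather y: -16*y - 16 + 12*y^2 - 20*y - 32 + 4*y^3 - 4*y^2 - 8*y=4*y^3 + 8*y^2 - 44*y - 48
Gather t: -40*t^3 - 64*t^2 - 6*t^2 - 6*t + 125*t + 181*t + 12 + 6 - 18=-40*t^3 - 70*t^2 + 300*t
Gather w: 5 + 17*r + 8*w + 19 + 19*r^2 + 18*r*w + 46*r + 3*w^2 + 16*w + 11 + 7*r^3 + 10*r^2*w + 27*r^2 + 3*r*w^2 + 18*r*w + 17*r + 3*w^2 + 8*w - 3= 7*r^3 + 46*r^2 + 80*r + w^2*(3*r + 6) + w*(10*r^2 + 36*r + 32) + 32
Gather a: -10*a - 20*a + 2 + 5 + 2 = 9 - 30*a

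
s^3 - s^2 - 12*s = s*(s - 4)*(s + 3)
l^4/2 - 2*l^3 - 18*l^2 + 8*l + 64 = (l/2 + 1)*(l - 8)*(l - 2)*(l + 4)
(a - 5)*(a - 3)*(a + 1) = a^3 - 7*a^2 + 7*a + 15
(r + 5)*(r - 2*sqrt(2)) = r^2 - 2*sqrt(2)*r + 5*r - 10*sqrt(2)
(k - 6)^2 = k^2 - 12*k + 36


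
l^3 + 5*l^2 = l^2*(l + 5)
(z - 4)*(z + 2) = z^2 - 2*z - 8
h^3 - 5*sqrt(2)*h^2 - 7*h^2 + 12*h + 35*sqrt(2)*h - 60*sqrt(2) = (h - 4)*(h - 3)*(h - 5*sqrt(2))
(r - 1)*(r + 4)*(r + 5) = r^3 + 8*r^2 + 11*r - 20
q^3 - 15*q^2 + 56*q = q*(q - 8)*(q - 7)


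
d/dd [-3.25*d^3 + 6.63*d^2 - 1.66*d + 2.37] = -9.75*d^2 + 13.26*d - 1.66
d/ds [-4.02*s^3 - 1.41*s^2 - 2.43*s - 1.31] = -12.06*s^2 - 2.82*s - 2.43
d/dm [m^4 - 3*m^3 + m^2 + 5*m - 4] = 4*m^3 - 9*m^2 + 2*m + 5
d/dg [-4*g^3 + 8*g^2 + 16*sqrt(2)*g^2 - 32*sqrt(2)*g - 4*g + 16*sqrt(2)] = -12*g^2 + 16*g + 32*sqrt(2)*g - 32*sqrt(2) - 4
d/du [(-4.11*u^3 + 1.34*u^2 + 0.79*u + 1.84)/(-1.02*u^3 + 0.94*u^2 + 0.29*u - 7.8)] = (1.77635683940025e-15*u^5 - 2.4966*u^4 - 0.7722*u^3 + 101.4504*u^2 - 24.3632*u - 6.6956)/(1.0404*u^6 - 1.9176*u^5 + 0.292*u^4 + 16.4572*u^3 - 14.5799*u^2 - 4.524*u + 60.84)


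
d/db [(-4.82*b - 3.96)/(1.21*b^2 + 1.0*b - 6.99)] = (5.8322*b^2 + 9.5832*b + 37.6518)/(1.4641*b^4 + 2.42*b^3 - 15.9158*b^2 - 13.98*b + 48.8601)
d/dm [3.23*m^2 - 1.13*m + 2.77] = 6.46*m - 1.13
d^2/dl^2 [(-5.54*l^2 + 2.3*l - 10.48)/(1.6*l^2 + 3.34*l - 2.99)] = (2.8421709430404e-14*l^4 + 70.98752*l^3 - 319.99296*l^2 - 270.01152*l - 387.211964)/(4.096*l^6 + 25.6512*l^5 + 30.58368*l^4 - 58.611656*l^3 - 57.153252*l^2 + 89.579802*l - 26.730899)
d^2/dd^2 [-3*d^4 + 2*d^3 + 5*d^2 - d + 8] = -36*d^2 + 12*d + 10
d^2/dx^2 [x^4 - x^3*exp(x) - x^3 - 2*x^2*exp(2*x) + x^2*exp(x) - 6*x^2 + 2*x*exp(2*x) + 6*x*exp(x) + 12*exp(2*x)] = -x^3*exp(x) - 8*x^2*exp(2*x) - 5*x^2*exp(x) + 12*x^2 - 8*x*exp(2*x) + 4*x*exp(x) - 6*x + 52*exp(2*x) + 14*exp(x) - 12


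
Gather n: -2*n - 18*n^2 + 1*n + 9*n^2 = -9*n^2 - n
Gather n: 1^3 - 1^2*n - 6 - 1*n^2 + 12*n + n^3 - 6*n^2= n^3 - 7*n^2 + 11*n - 5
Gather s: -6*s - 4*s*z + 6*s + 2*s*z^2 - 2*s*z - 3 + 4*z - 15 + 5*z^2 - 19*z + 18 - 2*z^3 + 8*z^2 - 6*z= s*(2*z^2 - 6*z) - 2*z^3 + 13*z^2 - 21*z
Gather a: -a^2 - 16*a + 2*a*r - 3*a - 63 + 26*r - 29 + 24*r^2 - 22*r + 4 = -a^2 + a*(2*r - 19) + 24*r^2 + 4*r - 88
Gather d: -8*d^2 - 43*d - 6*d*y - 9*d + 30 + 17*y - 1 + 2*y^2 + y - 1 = -8*d^2 + d*(-6*y - 52) + 2*y^2 + 18*y + 28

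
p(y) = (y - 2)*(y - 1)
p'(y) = 2*y - 3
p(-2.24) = 13.74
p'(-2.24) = -7.48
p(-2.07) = 12.49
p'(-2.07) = -7.14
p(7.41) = 34.68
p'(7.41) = 11.82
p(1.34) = -0.22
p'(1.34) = -0.32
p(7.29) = 33.27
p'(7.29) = 11.58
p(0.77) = 0.28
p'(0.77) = -1.46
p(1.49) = -0.25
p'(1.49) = -0.02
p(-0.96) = 5.80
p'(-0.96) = -4.92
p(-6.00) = 56.00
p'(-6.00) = -15.00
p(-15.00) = 272.00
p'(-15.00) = -33.00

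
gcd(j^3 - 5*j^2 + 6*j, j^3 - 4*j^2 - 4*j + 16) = j - 2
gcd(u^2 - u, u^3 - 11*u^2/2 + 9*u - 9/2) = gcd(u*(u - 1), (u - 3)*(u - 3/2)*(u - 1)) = u - 1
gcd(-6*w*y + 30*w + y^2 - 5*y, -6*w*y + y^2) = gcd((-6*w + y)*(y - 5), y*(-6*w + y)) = -6*w + y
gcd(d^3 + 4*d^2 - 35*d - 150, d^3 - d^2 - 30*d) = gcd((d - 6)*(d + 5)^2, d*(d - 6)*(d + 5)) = d^2 - d - 30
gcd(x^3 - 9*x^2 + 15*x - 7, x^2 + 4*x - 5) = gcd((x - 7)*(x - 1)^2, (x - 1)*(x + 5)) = x - 1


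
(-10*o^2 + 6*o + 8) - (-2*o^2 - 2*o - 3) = -8*o^2 + 8*o + 11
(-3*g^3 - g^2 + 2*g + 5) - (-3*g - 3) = -3*g^3 - g^2 + 5*g + 8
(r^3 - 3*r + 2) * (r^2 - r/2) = r^5 - r^4/2 - 3*r^3 + 7*r^2/2 - r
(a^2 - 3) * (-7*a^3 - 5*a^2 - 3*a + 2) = -7*a^5 - 5*a^4 + 18*a^3 + 17*a^2 + 9*a - 6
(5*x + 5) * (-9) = -45*x - 45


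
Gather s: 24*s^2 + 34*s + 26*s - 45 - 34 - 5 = 24*s^2 + 60*s - 84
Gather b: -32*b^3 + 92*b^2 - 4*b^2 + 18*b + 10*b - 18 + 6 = -32*b^3 + 88*b^2 + 28*b - 12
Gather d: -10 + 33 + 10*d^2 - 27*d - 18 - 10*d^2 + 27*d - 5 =0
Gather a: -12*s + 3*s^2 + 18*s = 3*s^2 + 6*s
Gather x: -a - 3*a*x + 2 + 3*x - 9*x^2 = -a - 9*x^2 + x*(3 - 3*a) + 2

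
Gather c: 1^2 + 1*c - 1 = c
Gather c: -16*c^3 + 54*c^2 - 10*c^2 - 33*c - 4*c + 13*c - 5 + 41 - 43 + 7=-16*c^3 + 44*c^2 - 24*c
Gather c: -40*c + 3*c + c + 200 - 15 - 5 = 180 - 36*c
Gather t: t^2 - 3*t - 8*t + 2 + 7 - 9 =t^2 - 11*t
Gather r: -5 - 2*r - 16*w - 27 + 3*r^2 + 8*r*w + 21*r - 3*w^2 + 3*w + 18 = 3*r^2 + r*(8*w + 19) - 3*w^2 - 13*w - 14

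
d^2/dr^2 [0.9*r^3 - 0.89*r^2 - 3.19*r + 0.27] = 5.4*r - 1.78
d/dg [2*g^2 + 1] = 4*g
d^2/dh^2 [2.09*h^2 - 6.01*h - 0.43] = 4.18000000000000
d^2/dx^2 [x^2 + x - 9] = 2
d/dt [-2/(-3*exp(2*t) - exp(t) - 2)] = (-12*exp(t) - 2)*exp(t)/(3*exp(2*t) + exp(t) + 2)^2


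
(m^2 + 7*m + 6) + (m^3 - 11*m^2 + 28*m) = m^3 - 10*m^2 + 35*m + 6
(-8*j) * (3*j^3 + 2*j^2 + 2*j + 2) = -24*j^4 - 16*j^3 - 16*j^2 - 16*j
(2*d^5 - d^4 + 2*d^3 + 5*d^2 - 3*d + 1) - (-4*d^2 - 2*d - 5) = 2*d^5 - d^4 + 2*d^3 + 9*d^2 - d + 6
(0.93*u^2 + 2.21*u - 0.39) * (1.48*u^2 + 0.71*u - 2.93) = 1.3764*u^4 + 3.9311*u^3 - 1.733*u^2 - 6.7522*u + 1.1427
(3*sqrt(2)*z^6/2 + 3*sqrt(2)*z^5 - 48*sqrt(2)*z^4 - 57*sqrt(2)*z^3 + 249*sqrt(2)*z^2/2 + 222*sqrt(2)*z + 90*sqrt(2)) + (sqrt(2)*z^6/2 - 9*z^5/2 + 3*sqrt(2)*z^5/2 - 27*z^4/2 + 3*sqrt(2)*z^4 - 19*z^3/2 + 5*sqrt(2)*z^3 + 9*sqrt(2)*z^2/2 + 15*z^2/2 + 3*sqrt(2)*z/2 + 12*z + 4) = 2*sqrt(2)*z^6 - 9*z^5/2 + 9*sqrt(2)*z^5/2 - 45*sqrt(2)*z^4 - 27*z^4/2 - 52*sqrt(2)*z^3 - 19*z^3/2 + 15*z^2/2 + 129*sqrt(2)*z^2 + 12*z + 447*sqrt(2)*z/2 + 4 + 90*sqrt(2)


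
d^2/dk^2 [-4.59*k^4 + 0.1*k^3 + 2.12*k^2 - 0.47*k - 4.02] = -55.08*k^2 + 0.6*k + 4.24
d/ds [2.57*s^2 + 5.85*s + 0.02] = 5.14*s + 5.85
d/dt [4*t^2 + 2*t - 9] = 8*t + 2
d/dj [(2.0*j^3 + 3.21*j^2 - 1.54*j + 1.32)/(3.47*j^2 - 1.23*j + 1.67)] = (6.94*j^4 - 4.92*j^3 + 11.4155*j^2 + 1.5606*j - 0.9482)/(12.0409*j^4 - 8.5362*j^3 + 13.1027*j^2 - 4.1082*j + 2.7889)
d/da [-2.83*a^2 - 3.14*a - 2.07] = -5.66*a - 3.14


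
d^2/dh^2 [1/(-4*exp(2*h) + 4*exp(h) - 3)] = 4*(-8*(2*exp(h) - 1)^2*exp(h) + (4*exp(h) - 1)*(4*exp(2*h) - 4*exp(h) + 3))*exp(h)/(4*exp(2*h) - 4*exp(h) + 3)^3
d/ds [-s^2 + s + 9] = 1 - 2*s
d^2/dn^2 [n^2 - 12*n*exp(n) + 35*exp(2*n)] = -12*n*exp(n) + 140*exp(2*n) - 24*exp(n) + 2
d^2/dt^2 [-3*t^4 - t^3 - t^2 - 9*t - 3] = -36*t^2 - 6*t - 2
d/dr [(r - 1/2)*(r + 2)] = 2*r + 3/2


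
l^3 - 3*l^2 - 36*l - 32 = (l - 8)*(l + 1)*(l + 4)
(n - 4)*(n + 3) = n^2 - n - 12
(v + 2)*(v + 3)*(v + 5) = v^3 + 10*v^2 + 31*v + 30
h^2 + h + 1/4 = (h + 1/2)^2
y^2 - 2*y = y*(y - 2)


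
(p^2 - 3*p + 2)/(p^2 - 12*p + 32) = (p^2 - 3*p + 2)/(p^2 - 12*p + 32)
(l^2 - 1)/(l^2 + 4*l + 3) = (l - 1)/(l + 3)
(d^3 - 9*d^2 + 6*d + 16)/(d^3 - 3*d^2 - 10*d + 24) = (d^2 - 7*d - 8)/(d^2 - d - 12)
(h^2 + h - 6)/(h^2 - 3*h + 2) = (h + 3)/(h - 1)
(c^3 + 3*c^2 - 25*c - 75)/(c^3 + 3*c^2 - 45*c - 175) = (c^2 - 2*c - 15)/(c^2 - 2*c - 35)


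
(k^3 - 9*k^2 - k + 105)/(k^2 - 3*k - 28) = (k^2 - 2*k - 15)/(k + 4)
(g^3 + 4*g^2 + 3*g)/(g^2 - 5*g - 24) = g*(g + 1)/(g - 8)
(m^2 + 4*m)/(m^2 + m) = (m + 4)/(m + 1)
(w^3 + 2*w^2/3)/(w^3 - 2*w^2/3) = (3*w + 2)/(3*w - 2)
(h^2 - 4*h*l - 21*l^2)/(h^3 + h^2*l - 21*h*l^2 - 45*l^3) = (h - 7*l)/(h^2 - 2*h*l - 15*l^2)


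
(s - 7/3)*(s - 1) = s^2 - 10*s/3 + 7/3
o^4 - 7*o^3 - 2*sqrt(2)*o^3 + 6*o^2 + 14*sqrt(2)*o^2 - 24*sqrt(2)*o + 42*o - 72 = (o - 4)*(o - 3)*(o - 3*sqrt(2))*(o + sqrt(2))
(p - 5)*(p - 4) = p^2 - 9*p + 20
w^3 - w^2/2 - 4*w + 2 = (w - 2)*(w - 1/2)*(w + 2)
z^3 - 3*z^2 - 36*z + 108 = (z - 6)*(z - 3)*(z + 6)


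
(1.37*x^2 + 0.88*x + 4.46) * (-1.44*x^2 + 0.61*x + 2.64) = -1.9728*x^4 - 0.4315*x^3 - 2.2688*x^2 + 5.0438*x + 11.7744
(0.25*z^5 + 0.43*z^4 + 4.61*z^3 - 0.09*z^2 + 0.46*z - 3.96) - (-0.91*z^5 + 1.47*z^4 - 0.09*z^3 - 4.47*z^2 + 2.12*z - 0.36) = 1.16*z^5 - 1.04*z^4 + 4.7*z^3 + 4.38*z^2 - 1.66*z - 3.6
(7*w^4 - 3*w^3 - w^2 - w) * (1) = 7*w^4 - 3*w^3 - w^2 - w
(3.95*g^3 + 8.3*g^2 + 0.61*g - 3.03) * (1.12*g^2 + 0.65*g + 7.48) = 4.424*g^5 + 11.8635*g^4 + 35.6242*g^3 + 59.0869*g^2 + 2.5933*g - 22.6644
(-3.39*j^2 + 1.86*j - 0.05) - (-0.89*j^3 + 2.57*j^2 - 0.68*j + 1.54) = 0.89*j^3 - 5.96*j^2 + 2.54*j - 1.59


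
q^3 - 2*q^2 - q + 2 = (q - 2)*(q - 1)*(q + 1)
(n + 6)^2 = n^2 + 12*n + 36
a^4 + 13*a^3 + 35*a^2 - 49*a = a*(a - 1)*(a + 7)^2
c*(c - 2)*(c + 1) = c^3 - c^2 - 2*c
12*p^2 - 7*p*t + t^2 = (-4*p + t)*(-3*p + t)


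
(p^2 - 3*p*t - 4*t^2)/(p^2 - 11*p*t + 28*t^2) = (p + t)/(p - 7*t)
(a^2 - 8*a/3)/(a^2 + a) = (a - 8/3)/(a + 1)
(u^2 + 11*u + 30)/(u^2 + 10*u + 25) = (u + 6)/(u + 5)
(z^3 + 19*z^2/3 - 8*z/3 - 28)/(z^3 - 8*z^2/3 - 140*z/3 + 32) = (3*z^2 + z - 14)/(3*z^2 - 26*z + 16)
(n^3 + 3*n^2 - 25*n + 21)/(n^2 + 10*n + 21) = (n^2 - 4*n + 3)/(n + 3)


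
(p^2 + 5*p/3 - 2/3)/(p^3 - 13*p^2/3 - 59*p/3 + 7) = (p + 2)/(p^2 - 4*p - 21)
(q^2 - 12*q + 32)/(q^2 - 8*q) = (q - 4)/q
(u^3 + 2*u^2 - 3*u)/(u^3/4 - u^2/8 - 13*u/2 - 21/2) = 8*u*(-u^2 - 2*u + 3)/(-2*u^3 + u^2 + 52*u + 84)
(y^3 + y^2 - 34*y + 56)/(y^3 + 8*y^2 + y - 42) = (y - 4)/(y + 3)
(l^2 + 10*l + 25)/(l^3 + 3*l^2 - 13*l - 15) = (l + 5)/(l^2 - 2*l - 3)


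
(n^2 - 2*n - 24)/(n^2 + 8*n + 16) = (n - 6)/(n + 4)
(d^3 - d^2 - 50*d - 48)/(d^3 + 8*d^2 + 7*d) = (d^2 - 2*d - 48)/(d*(d + 7))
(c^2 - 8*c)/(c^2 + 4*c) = (c - 8)/(c + 4)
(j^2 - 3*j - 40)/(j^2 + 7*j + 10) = (j - 8)/(j + 2)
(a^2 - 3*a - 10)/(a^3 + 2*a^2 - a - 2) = (a - 5)/(a^2 - 1)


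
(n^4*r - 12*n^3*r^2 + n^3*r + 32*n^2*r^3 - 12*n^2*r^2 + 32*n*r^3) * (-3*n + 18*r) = -3*n^5*r + 54*n^4*r^2 - 3*n^4*r - 312*n^3*r^3 + 54*n^3*r^2 + 576*n^2*r^4 - 312*n^2*r^3 + 576*n*r^4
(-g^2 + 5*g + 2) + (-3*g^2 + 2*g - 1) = -4*g^2 + 7*g + 1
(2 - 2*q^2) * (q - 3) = -2*q^3 + 6*q^2 + 2*q - 6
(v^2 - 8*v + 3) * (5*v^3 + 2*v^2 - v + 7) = 5*v^5 - 38*v^4 - 2*v^3 + 21*v^2 - 59*v + 21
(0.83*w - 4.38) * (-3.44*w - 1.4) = -2.8552*w^2 + 13.9052*w + 6.132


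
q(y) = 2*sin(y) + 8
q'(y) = 2*cos(y)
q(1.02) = 9.70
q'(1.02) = 1.05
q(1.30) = 9.93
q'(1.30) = 0.53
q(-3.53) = 8.76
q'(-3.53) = -1.85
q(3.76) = 6.84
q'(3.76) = -1.63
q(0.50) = 8.96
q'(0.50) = 1.76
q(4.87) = 6.02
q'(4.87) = 0.31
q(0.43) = 8.83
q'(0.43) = 1.82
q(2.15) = 9.67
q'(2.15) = -1.09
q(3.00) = 8.28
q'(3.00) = -1.98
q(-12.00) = 9.07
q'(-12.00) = 1.69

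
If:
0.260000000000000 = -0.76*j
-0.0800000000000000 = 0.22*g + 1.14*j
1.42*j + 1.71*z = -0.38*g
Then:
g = 1.41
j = -0.34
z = -0.03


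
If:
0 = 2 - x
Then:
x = 2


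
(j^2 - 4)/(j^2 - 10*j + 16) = (j + 2)/(j - 8)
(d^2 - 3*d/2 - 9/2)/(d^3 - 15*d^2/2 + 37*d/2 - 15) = (2*d + 3)/(2*d^2 - 9*d + 10)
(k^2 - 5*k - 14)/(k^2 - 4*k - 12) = (k - 7)/(k - 6)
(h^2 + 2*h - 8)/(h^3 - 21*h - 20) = (h - 2)/(h^2 - 4*h - 5)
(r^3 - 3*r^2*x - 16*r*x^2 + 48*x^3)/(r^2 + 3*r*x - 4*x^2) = (-r^2 + 7*r*x - 12*x^2)/(-r + x)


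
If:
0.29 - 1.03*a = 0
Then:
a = 0.28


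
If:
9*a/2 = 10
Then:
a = 20/9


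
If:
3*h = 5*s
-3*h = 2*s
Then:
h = 0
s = 0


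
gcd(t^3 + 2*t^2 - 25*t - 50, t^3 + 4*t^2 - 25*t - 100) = t^2 - 25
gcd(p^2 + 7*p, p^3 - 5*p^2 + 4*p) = p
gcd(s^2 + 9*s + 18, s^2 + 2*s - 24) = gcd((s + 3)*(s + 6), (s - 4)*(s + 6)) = s + 6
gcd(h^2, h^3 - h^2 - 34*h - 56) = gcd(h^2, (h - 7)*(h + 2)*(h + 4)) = 1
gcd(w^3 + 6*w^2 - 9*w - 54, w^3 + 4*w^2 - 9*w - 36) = w^2 - 9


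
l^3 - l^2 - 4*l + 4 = (l - 2)*(l - 1)*(l + 2)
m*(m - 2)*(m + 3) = m^3 + m^2 - 6*m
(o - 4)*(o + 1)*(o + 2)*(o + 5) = o^4 + 4*o^3 - 15*o^2 - 58*o - 40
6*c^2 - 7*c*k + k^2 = (-6*c + k)*(-c + k)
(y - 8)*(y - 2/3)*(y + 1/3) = y^3 - 25*y^2/3 + 22*y/9 + 16/9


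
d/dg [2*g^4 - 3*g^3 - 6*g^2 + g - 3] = 8*g^3 - 9*g^2 - 12*g + 1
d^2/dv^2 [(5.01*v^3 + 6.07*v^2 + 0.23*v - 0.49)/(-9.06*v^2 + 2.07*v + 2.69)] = (-552.57057*v^3 - 813.663702*v^2 - 306.287046*v - 57.201662)/(743.677416*v^6 - 509.739156*v^5 - 545.95107*v^4 + 293.823045*v^3 + 162.098055*v^2 - 44.936181*v - 19.465109)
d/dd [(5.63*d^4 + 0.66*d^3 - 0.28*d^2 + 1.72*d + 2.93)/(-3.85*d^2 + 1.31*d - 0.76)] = (-43.351*d^5 + 19.5849*d^4 - 15.386*d^3 + 4.7504*d^2 + 22.9866*d - 5.1455)/(14.8225*d^4 - 10.087*d^3 + 7.5681*d^2 - 1.9912*d + 0.5776)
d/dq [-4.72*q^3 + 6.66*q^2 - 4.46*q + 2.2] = -14.16*q^2 + 13.32*q - 4.46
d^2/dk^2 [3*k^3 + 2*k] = 18*k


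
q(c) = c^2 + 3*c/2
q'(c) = 2*c + 3/2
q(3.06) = 13.95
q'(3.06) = 7.62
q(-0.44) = -0.47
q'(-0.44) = 0.62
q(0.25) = 0.44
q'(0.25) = 2.00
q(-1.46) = -0.06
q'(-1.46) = -1.42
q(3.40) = 16.66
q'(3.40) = 8.30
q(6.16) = 47.19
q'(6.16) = 13.82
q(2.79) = 11.97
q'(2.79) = 7.08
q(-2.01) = 1.03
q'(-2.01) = -2.52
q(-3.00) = 4.50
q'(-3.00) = -4.50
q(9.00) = 94.50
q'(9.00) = 19.50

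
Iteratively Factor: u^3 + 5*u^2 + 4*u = (u + 4)*(u^2 + u) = u*(u + 4)*(u + 1)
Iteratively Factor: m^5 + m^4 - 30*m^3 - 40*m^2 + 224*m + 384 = (m + 3)*(m^4 - 2*m^3 - 24*m^2 + 32*m + 128) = (m + 2)*(m + 3)*(m^3 - 4*m^2 - 16*m + 64) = (m - 4)*(m + 2)*(m + 3)*(m^2 - 16) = (m - 4)^2*(m + 2)*(m + 3)*(m + 4)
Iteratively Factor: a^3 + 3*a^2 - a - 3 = (a - 1)*(a^2 + 4*a + 3) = (a - 1)*(a + 1)*(a + 3)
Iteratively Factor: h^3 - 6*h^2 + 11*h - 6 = (h - 1)*(h^2 - 5*h + 6) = (h - 3)*(h - 1)*(h - 2)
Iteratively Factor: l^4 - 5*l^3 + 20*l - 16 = (l - 4)*(l^3 - l^2 - 4*l + 4) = (l - 4)*(l - 2)*(l^2 + l - 2) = (l - 4)*(l - 2)*(l + 2)*(l - 1)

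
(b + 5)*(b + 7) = b^2 + 12*b + 35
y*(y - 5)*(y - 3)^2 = y^4 - 11*y^3 + 39*y^2 - 45*y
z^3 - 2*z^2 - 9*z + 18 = (z - 3)*(z - 2)*(z + 3)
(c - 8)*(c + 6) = c^2 - 2*c - 48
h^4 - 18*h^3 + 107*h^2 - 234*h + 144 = (h - 8)*(h - 6)*(h - 3)*(h - 1)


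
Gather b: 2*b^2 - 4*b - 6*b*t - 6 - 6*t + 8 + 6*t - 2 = 2*b^2 + b*(-6*t - 4)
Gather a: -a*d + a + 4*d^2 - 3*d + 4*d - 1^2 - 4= a*(1 - d) + 4*d^2 + d - 5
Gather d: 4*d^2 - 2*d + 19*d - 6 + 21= 4*d^2 + 17*d + 15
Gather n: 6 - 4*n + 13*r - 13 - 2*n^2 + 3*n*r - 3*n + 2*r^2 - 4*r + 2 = -2*n^2 + n*(3*r - 7) + 2*r^2 + 9*r - 5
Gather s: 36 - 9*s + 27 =63 - 9*s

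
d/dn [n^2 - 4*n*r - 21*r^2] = 2*n - 4*r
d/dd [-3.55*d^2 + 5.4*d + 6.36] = 5.4 - 7.1*d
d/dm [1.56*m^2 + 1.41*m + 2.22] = 3.12*m + 1.41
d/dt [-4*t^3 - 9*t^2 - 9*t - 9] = -12*t^2 - 18*t - 9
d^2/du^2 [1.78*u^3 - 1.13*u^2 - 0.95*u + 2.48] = 10.68*u - 2.26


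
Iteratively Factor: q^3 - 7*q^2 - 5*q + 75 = (q - 5)*(q^2 - 2*q - 15) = (q - 5)*(q + 3)*(q - 5)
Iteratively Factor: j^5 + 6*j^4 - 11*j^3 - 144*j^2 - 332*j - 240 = (j + 3)*(j^4 + 3*j^3 - 20*j^2 - 84*j - 80) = (j + 3)*(j + 4)*(j^3 - j^2 - 16*j - 20) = (j - 5)*(j + 3)*(j + 4)*(j^2 + 4*j + 4) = (j - 5)*(j + 2)*(j + 3)*(j + 4)*(j + 2)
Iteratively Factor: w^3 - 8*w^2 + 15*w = (w - 5)*(w^2 - 3*w) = w*(w - 5)*(w - 3)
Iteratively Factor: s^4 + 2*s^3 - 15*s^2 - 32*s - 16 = (s + 1)*(s^3 + s^2 - 16*s - 16) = (s + 1)^2*(s^2 - 16) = (s + 1)^2*(s + 4)*(s - 4)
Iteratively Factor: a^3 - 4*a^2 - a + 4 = (a - 1)*(a^2 - 3*a - 4) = (a - 4)*(a - 1)*(a + 1)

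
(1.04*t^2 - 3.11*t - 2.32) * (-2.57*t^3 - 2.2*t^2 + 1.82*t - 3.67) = -2.6728*t^5 + 5.7047*t^4 + 14.6972*t^3 - 4.373*t^2 + 7.1913*t + 8.5144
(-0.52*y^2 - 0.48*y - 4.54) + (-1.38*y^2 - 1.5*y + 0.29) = -1.9*y^2 - 1.98*y - 4.25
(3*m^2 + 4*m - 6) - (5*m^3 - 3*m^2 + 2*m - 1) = -5*m^3 + 6*m^2 + 2*m - 5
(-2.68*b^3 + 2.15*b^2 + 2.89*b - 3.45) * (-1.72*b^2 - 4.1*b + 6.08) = 4.6096*b^5 + 7.29*b^4 - 30.0802*b^3 + 7.157*b^2 + 31.7162*b - 20.976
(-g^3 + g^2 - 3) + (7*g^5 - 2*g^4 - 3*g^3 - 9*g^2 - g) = 7*g^5 - 2*g^4 - 4*g^3 - 8*g^2 - g - 3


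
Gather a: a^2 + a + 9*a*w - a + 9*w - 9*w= a^2 + 9*a*w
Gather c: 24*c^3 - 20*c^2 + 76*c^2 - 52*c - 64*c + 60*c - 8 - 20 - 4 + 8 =24*c^3 + 56*c^2 - 56*c - 24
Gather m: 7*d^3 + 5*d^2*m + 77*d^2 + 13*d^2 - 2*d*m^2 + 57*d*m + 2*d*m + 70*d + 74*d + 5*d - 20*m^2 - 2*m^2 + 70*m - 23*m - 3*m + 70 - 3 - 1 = 7*d^3 + 90*d^2 + 149*d + m^2*(-2*d - 22) + m*(5*d^2 + 59*d + 44) + 66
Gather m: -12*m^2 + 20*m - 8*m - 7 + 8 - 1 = -12*m^2 + 12*m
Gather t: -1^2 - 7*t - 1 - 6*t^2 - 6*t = -6*t^2 - 13*t - 2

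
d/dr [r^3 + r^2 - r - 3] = 3*r^2 + 2*r - 1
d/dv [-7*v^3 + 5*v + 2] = 5 - 21*v^2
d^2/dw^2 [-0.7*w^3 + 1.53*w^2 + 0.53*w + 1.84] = 3.06 - 4.2*w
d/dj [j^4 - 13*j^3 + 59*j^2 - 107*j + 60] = 4*j^3 - 39*j^2 + 118*j - 107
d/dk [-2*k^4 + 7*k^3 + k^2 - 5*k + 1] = -8*k^3 + 21*k^2 + 2*k - 5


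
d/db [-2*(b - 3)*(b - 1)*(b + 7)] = -6*b^2 - 12*b + 50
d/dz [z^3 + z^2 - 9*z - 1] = 3*z^2 + 2*z - 9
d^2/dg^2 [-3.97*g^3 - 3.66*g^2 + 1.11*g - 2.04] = -23.82*g - 7.32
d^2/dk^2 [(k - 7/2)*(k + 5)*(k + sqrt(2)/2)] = 6*k + sqrt(2) + 3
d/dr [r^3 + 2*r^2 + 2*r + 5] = 3*r^2 + 4*r + 2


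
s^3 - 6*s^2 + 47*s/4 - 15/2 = (s - 5/2)*(s - 2)*(s - 3/2)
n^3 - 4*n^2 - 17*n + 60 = (n - 5)*(n - 3)*(n + 4)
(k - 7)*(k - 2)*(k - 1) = k^3 - 10*k^2 + 23*k - 14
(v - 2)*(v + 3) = v^2 + v - 6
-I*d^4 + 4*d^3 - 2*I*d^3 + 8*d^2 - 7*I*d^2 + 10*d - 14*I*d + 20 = (d + 2)*(d - 2*I)*(d + 5*I)*(-I*d + 1)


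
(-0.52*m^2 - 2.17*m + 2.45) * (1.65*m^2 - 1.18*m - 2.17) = -0.858*m^4 - 2.9669*m^3 + 7.7315*m^2 + 1.8179*m - 5.3165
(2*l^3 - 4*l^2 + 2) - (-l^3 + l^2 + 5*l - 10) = 3*l^3 - 5*l^2 - 5*l + 12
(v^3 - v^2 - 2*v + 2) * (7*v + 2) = 7*v^4 - 5*v^3 - 16*v^2 + 10*v + 4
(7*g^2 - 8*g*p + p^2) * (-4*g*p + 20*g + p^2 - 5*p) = -28*g^3*p + 140*g^3 + 39*g^2*p^2 - 195*g^2*p - 12*g*p^3 + 60*g*p^2 + p^4 - 5*p^3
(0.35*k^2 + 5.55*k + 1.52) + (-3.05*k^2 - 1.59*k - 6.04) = -2.7*k^2 + 3.96*k - 4.52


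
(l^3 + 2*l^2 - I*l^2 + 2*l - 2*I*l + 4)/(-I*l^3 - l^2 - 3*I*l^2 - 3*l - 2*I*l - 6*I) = I*(l + 2)/(l + 3)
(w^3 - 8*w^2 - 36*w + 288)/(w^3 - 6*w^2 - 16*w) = (w^2 - 36)/(w*(w + 2))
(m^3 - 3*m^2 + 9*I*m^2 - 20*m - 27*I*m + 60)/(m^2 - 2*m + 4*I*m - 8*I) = (m^2 + m*(-3 + 5*I) - 15*I)/(m - 2)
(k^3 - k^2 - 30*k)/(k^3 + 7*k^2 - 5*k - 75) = k*(k - 6)/(k^2 + 2*k - 15)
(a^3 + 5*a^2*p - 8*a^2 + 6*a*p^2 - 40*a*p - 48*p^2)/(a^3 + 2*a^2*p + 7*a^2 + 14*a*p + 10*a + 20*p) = (a^2 + 3*a*p - 8*a - 24*p)/(a^2 + 7*a + 10)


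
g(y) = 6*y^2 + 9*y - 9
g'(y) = 12*y + 9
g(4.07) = 127.02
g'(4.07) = 57.84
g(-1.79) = -5.89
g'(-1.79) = -12.48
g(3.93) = 119.04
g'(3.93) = 56.16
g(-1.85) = -5.12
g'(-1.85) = -13.20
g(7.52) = 397.98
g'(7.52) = 99.24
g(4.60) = 159.36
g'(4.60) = 64.20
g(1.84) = 27.87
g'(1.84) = 31.08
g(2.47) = 49.84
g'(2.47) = 38.64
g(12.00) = 963.00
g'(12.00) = 153.00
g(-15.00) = 1206.00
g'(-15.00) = -171.00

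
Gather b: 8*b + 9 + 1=8*b + 10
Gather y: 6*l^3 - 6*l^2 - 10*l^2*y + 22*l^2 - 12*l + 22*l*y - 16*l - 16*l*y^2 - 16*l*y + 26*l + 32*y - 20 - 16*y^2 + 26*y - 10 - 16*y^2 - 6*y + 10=6*l^3 + 16*l^2 - 2*l + y^2*(-16*l - 32) + y*(-10*l^2 + 6*l + 52) - 20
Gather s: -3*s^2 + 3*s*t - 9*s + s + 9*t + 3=-3*s^2 + s*(3*t - 8) + 9*t + 3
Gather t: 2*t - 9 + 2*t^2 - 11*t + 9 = 2*t^2 - 9*t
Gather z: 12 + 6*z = 6*z + 12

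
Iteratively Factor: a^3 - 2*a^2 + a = (a - 1)*(a^2 - a) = a*(a - 1)*(a - 1)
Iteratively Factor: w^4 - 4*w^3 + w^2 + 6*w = (w - 3)*(w^3 - w^2 - 2*w) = (w - 3)*(w + 1)*(w^2 - 2*w) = (w - 3)*(w - 2)*(w + 1)*(w)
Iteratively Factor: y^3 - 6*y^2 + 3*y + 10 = (y + 1)*(y^2 - 7*y + 10) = (y - 2)*(y + 1)*(y - 5)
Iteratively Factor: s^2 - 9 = (s + 3)*(s - 3)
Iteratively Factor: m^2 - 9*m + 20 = (m - 4)*(m - 5)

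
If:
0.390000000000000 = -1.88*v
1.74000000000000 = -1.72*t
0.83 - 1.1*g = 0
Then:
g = 0.75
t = -1.01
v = -0.21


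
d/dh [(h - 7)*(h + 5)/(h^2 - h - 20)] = (h^2 + 30*h + 5)/(h^4 - 2*h^3 - 39*h^2 + 40*h + 400)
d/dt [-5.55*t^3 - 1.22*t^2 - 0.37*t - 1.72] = -16.65*t^2 - 2.44*t - 0.37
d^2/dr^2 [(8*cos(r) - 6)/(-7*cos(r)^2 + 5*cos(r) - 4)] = 4*(-1764*(1 - cos(2*r))^2*cos(r) + 448*(1 - cos(2*r))^2 + 2455*cos(r) - 654*cos(2*r) - 819*cos(3*r) + 392*cos(5*r) - 1734)/(10*cos(r) - 7*cos(2*r) - 15)^3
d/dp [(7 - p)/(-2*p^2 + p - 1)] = (2*p^2 - p - (p - 7)*(4*p - 1) + 1)/(2*p^2 - p + 1)^2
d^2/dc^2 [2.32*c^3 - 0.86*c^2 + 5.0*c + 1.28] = 13.92*c - 1.72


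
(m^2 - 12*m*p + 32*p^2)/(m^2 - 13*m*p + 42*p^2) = (m^2 - 12*m*p + 32*p^2)/(m^2 - 13*m*p + 42*p^2)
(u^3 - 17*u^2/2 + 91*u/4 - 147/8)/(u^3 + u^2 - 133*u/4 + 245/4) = (4*u^2 - 20*u + 21)/(2*(2*u^2 + 9*u - 35))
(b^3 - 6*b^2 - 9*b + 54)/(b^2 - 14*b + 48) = (b^2 - 9)/(b - 8)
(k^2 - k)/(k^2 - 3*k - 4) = k*(1 - k)/(-k^2 + 3*k + 4)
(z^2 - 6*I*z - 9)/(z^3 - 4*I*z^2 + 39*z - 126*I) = (z - 3*I)/(z^2 - I*z + 42)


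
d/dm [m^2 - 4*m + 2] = 2*m - 4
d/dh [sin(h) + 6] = cos(h)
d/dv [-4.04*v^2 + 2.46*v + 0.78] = 2.46 - 8.08*v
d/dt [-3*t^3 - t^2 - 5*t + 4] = -9*t^2 - 2*t - 5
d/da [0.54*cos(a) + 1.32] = -0.54*sin(a)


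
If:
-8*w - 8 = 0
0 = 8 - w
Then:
No Solution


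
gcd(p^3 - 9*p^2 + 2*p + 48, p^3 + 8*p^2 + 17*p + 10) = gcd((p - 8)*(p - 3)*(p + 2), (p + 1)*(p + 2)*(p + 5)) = p + 2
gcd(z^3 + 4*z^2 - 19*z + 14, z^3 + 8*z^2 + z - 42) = z^2 + 5*z - 14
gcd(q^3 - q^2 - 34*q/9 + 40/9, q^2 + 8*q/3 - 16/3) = q - 4/3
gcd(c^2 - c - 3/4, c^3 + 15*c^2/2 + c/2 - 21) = c - 3/2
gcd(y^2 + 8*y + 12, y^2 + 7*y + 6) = y + 6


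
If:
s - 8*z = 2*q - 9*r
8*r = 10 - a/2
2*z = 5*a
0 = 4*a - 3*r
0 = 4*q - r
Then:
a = 60/67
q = 20/67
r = 80/67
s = 520/67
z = 150/67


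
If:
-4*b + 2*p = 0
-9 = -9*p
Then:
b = 1/2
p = 1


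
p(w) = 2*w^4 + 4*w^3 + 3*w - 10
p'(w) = 8*w^3 + 12*w^2 + 3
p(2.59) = 157.26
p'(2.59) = 222.49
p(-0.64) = -12.63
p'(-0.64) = 5.82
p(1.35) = 10.53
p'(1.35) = 44.55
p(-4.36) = 368.12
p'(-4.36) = -431.94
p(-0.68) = -12.87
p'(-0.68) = 6.03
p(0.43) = -8.32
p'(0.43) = 5.85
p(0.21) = -9.33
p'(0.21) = 3.60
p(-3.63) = 135.04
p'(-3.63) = -221.53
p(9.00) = 16055.00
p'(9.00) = 6807.00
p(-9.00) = 10169.00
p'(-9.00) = -4857.00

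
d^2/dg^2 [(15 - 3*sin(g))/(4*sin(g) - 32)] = 9*(sin(g)^2 + 8*sin(g) - 2)/(4*(sin(g) - 8)^3)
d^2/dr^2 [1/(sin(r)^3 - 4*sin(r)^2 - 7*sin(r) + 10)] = (-9*sin(r)^5 + 35*sin(r)^4 - 3*sin(r)^3 - 61*sin(r)^2 - 216*sin(r) - 178)/((sin(r) - 5)^3*(sin(r) - 1)^2*(sin(r) + 2)^3)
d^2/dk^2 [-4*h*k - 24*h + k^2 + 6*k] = 2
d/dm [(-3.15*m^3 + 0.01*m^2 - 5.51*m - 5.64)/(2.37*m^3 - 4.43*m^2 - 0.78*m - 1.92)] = (13.9308*m^4 + 31.0314*m^3 + 33.8273*m^2 - 50.0088*m + 6.18)/(5.6169*m^6 - 20.9982*m^5 + 15.9277*m^4 - 2.19*m^3 + 17.6196*m^2 + 2.9952*m + 3.6864)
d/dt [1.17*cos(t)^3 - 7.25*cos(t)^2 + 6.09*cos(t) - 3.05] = (-3.51*cos(t)^2 + 14.5*cos(t) - 6.09)*sin(t)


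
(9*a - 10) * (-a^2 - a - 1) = -9*a^3 + a^2 + a + 10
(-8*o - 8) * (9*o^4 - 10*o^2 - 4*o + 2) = -72*o^5 - 72*o^4 + 80*o^3 + 112*o^2 + 16*o - 16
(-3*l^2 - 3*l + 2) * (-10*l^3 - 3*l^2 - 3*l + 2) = 30*l^5 + 39*l^4 - 2*l^3 - 3*l^2 - 12*l + 4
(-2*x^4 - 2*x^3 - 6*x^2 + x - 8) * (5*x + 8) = -10*x^5 - 26*x^4 - 46*x^3 - 43*x^2 - 32*x - 64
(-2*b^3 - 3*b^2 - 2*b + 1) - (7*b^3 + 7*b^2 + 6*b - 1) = -9*b^3 - 10*b^2 - 8*b + 2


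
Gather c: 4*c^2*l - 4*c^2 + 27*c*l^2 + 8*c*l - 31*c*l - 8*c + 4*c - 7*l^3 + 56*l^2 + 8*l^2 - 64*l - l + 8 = c^2*(4*l - 4) + c*(27*l^2 - 23*l - 4) - 7*l^3 + 64*l^2 - 65*l + 8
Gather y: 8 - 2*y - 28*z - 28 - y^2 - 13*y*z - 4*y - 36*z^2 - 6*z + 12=-y^2 + y*(-13*z - 6) - 36*z^2 - 34*z - 8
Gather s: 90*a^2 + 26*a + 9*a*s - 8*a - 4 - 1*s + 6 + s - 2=90*a^2 + 9*a*s + 18*a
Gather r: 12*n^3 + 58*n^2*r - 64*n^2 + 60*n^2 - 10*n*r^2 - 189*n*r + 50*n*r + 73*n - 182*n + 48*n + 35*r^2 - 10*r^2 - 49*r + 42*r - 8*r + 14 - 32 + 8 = 12*n^3 - 4*n^2 - 61*n + r^2*(25 - 10*n) + r*(58*n^2 - 139*n - 15) - 10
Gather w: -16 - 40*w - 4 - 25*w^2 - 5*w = -25*w^2 - 45*w - 20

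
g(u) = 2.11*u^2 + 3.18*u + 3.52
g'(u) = 4.22*u + 3.18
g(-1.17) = 2.69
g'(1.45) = 9.30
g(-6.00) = 60.40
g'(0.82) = 6.64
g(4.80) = 67.40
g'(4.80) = 23.44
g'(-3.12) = -9.99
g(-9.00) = 145.81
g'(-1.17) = -1.76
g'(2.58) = 14.07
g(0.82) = 7.55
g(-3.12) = 14.14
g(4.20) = 54.10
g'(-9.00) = -34.80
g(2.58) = 25.77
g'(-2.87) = -8.93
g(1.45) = 12.57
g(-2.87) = 11.77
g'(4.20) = 20.90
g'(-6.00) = -22.14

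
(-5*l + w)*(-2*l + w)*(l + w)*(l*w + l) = 10*l^4*w + 10*l^4 + 3*l^3*w^2 + 3*l^3*w - 6*l^2*w^3 - 6*l^2*w^2 + l*w^4 + l*w^3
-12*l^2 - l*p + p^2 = (-4*l + p)*(3*l + p)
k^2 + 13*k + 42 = (k + 6)*(k + 7)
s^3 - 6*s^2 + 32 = (s - 4)^2*(s + 2)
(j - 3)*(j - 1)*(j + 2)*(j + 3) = j^4 + j^3 - 11*j^2 - 9*j + 18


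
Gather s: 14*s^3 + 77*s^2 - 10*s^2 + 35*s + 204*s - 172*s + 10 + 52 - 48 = 14*s^3 + 67*s^2 + 67*s + 14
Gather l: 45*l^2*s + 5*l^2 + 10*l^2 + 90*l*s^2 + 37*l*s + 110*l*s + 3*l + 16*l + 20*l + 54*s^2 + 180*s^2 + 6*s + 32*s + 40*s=l^2*(45*s + 15) + l*(90*s^2 + 147*s + 39) + 234*s^2 + 78*s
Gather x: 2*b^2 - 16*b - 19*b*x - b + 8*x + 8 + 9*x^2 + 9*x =2*b^2 - 17*b + 9*x^2 + x*(17 - 19*b) + 8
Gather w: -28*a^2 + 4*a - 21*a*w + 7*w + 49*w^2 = -28*a^2 + 4*a + 49*w^2 + w*(7 - 21*a)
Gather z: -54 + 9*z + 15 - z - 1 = 8*z - 40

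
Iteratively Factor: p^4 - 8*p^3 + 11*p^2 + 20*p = (p + 1)*(p^3 - 9*p^2 + 20*p) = (p - 5)*(p + 1)*(p^2 - 4*p) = (p - 5)*(p - 4)*(p + 1)*(p)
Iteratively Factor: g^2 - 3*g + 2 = (g - 2)*(g - 1)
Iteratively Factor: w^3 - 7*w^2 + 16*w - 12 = (w - 2)*(w^2 - 5*w + 6) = (w - 3)*(w - 2)*(w - 2)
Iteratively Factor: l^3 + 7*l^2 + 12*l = (l)*(l^2 + 7*l + 12) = l*(l + 3)*(l + 4)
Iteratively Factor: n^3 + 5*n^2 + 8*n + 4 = (n + 2)*(n^2 + 3*n + 2) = (n + 2)^2*(n + 1)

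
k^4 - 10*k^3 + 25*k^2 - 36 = (k - 6)*(k - 3)*(k - 2)*(k + 1)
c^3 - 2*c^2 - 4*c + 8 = (c - 2)^2*(c + 2)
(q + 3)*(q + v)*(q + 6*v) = q^3 + 7*q^2*v + 3*q^2 + 6*q*v^2 + 21*q*v + 18*v^2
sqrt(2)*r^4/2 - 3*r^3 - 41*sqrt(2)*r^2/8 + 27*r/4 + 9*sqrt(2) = (r - 3/2)*(r + 3/2)*(r - 4*sqrt(2))*(sqrt(2)*r/2 + 1)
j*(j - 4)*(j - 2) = j^3 - 6*j^2 + 8*j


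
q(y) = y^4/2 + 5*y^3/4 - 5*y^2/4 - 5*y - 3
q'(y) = 2*y^3 + 15*y^2/4 - 5*y/2 - 5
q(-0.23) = -1.93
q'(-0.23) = -4.25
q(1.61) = -5.71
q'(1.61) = 9.04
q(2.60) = 20.37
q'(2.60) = 49.00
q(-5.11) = 164.04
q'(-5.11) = -161.17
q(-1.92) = -0.06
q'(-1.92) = -0.53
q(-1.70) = -0.08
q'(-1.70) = 0.26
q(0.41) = -5.16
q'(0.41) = -5.26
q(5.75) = 711.12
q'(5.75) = 484.83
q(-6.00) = 360.00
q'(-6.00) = -287.00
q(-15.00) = 20884.50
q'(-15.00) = -5873.75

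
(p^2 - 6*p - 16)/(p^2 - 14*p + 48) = (p + 2)/(p - 6)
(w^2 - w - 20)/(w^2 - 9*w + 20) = (w + 4)/(w - 4)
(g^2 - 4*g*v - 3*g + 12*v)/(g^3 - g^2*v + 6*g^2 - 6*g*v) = (g^2 - 4*g*v - 3*g + 12*v)/(g*(g^2 - g*v + 6*g - 6*v))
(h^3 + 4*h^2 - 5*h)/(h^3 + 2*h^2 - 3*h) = (h + 5)/(h + 3)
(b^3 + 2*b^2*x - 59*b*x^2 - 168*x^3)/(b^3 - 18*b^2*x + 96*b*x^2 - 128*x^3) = (b^2 + 10*b*x + 21*x^2)/(b^2 - 10*b*x + 16*x^2)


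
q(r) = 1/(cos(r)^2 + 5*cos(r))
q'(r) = (2*sin(r)*cos(r) + 5*sin(r))/(cos(r)^2 + 5*cos(r))^2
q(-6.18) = 0.17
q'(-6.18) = 0.02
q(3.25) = -0.25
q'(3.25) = -0.02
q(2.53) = -0.29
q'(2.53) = 0.16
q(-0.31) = 0.18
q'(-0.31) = -0.07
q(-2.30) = -0.35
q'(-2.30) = -0.33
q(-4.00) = -0.35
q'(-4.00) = 0.35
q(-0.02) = 0.17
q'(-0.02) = -0.00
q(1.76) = -1.10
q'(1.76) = 5.54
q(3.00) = -0.25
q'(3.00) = 0.03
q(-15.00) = -0.31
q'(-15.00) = -0.22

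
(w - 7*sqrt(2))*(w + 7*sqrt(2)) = w^2 - 98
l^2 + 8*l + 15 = (l + 3)*(l + 5)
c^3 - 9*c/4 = c*(c - 3/2)*(c + 3/2)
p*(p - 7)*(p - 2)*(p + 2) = p^4 - 7*p^3 - 4*p^2 + 28*p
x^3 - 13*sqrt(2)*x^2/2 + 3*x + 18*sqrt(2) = (x - 6*sqrt(2))*(x - 3*sqrt(2)/2)*(x + sqrt(2))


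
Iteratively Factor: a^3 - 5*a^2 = (a)*(a^2 - 5*a) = a^2*(a - 5)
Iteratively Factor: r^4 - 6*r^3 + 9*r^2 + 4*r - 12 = (r - 3)*(r^3 - 3*r^2 + 4) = (r - 3)*(r - 2)*(r^2 - r - 2) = (r - 3)*(r - 2)^2*(r + 1)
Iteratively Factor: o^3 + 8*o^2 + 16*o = (o + 4)*(o^2 + 4*o) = (o + 4)^2*(o)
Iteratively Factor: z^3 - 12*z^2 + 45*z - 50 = (z - 5)*(z^2 - 7*z + 10) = (z - 5)*(z - 2)*(z - 5)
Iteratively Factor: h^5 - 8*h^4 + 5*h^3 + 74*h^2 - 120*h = (h)*(h^4 - 8*h^3 + 5*h^2 + 74*h - 120) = h*(h - 5)*(h^3 - 3*h^2 - 10*h + 24) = h*(h - 5)*(h - 4)*(h^2 + h - 6) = h*(h - 5)*(h - 4)*(h - 2)*(h + 3)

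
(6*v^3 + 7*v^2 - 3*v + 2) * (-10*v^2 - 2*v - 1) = -60*v^5 - 82*v^4 + 10*v^3 - 21*v^2 - v - 2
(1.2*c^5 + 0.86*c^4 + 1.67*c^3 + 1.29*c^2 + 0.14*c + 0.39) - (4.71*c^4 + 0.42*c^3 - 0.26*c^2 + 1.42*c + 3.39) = 1.2*c^5 - 3.85*c^4 + 1.25*c^3 + 1.55*c^2 - 1.28*c - 3.0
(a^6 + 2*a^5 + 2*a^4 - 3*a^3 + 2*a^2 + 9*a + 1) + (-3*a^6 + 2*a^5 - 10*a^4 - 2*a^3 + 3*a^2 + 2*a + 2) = -2*a^6 + 4*a^5 - 8*a^4 - 5*a^3 + 5*a^2 + 11*a + 3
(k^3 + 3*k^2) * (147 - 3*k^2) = -3*k^5 - 9*k^4 + 147*k^3 + 441*k^2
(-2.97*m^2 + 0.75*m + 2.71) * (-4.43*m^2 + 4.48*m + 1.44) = 13.1571*m^4 - 16.6281*m^3 - 12.9221*m^2 + 13.2208*m + 3.9024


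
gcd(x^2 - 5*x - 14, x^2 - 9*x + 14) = x - 7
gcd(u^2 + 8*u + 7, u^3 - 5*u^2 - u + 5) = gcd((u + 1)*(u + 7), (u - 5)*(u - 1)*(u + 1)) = u + 1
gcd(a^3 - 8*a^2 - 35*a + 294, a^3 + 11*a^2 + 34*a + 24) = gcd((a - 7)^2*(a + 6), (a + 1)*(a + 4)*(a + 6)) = a + 6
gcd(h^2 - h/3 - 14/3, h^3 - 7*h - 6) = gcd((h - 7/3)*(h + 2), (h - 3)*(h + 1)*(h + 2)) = h + 2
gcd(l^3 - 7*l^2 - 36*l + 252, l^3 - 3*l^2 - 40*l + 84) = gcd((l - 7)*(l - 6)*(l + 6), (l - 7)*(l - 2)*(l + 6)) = l^2 - l - 42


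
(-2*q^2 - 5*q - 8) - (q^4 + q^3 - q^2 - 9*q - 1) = -q^4 - q^3 - q^2 + 4*q - 7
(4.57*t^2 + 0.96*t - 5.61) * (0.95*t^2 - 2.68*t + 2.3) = 4.3415*t^4 - 11.3356*t^3 + 2.6087*t^2 + 17.2428*t - 12.903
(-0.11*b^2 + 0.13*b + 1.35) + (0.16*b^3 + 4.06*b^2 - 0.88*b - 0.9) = 0.16*b^3 + 3.95*b^2 - 0.75*b + 0.45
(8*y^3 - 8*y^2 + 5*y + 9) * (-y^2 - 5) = -8*y^5 + 8*y^4 - 45*y^3 + 31*y^2 - 25*y - 45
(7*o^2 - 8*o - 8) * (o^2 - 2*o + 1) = 7*o^4 - 22*o^3 + 15*o^2 + 8*o - 8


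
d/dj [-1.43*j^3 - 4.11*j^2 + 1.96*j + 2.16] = -4.29*j^2 - 8.22*j + 1.96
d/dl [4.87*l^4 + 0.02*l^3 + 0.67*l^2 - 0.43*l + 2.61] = 19.48*l^3 + 0.06*l^2 + 1.34*l - 0.43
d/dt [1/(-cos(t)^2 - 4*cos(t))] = -2*(cos(t) + 2)*sin(t)/((cos(t) + 4)^2*cos(t)^2)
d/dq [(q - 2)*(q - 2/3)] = 2*q - 8/3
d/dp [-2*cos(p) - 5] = 2*sin(p)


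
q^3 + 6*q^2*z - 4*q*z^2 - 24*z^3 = (q - 2*z)*(q + 2*z)*(q + 6*z)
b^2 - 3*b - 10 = (b - 5)*(b + 2)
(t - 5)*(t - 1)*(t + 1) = t^3 - 5*t^2 - t + 5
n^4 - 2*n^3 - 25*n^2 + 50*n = n*(n - 5)*(n - 2)*(n + 5)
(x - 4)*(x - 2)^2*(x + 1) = x^4 - 7*x^3 + 12*x^2 + 4*x - 16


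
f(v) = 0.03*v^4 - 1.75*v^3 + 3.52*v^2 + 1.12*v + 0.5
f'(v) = 0.12*v^3 - 5.25*v^2 + 7.04*v + 1.12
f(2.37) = 0.58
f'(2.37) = -10.09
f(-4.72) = 272.54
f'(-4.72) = -161.69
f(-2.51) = 48.73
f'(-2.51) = -51.52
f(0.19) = 0.83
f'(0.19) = 2.27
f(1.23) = 4.02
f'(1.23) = 2.06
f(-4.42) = 226.88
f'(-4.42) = -142.93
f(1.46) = 4.33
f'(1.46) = 0.58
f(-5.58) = 436.98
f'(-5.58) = -222.48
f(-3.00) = 78.50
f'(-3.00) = -70.49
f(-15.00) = 8200.70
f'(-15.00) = -1690.73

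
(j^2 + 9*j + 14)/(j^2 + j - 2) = (j + 7)/(j - 1)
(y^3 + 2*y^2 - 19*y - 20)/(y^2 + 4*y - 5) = (y^2 - 3*y - 4)/(y - 1)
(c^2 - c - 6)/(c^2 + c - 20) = (c^2 - c - 6)/(c^2 + c - 20)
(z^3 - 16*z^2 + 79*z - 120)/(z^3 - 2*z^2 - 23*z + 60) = (z^2 - 13*z + 40)/(z^2 + z - 20)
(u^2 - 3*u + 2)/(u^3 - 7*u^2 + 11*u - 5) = (u - 2)/(u^2 - 6*u + 5)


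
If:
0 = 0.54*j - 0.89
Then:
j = 1.65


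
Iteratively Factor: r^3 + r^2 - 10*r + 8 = (r + 4)*(r^2 - 3*r + 2) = (r - 2)*(r + 4)*(r - 1)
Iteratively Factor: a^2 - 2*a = (a - 2)*(a)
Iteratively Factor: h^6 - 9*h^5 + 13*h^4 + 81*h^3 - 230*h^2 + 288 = (h - 3)*(h^5 - 6*h^4 - 5*h^3 + 66*h^2 - 32*h - 96) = (h - 3)*(h - 2)*(h^4 - 4*h^3 - 13*h^2 + 40*h + 48) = (h - 3)*(h - 2)*(h + 3)*(h^3 - 7*h^2 + 8*h + 16) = (h - 4)*(h - 3)*(h - 2)*(h + 3)*(h^2 - 3*h - 4) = (h - 4)*(h - 3)*(h - 2)*(h + 1)*(h + 3)*(h - 4)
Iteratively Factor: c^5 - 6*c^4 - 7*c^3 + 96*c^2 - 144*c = (c - 4)*(c^4 - 2*c^3 - 15*c^2 + 36*c) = (c - 4)*(c - 3)*(c^3 + c^2 - 12*c) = c*(c - 4)*(c - 3)*(c^2 + c - 12) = c*(c - 4)*(c - 3)^2*(c + 4)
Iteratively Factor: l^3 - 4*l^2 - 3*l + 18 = (l - 3)*(l^2 - l - 6) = (l - 3)^2*(l + 2)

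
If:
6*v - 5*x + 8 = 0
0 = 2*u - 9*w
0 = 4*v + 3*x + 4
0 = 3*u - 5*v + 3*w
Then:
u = -30/19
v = -22/19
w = -20/57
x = 4/19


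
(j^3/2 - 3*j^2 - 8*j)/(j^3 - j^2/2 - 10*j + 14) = j*(j^2 - 6*j - 16)/(2*j^3 - j^2 - 20*j + 28)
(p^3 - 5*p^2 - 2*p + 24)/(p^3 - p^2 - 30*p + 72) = (p + 2)/(p + 6)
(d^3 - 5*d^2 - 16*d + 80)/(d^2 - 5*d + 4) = (d^2 - d - 20)/(d - 1)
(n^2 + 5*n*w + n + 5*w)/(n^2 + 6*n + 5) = (n + 5*w)/(n + 5)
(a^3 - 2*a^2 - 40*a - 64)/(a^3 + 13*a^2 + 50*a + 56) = (a - 8)/(a + 7)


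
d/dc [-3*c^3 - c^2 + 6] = c*(-9*c - 2)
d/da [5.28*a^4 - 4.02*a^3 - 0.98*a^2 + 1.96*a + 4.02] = 21.12*a^3 - 12.06*a^2 - 1.96*a + 1.96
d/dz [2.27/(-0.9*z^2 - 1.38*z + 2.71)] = (4.086*z + 3.1326)/(0.9*z^2 + 1.38*z - 2.71)^2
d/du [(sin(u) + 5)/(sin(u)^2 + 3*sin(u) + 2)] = (-10*sin(u) + cos(u)^2 - 14)*cos(u)/(sin(u)^2 + 3*sin(u) + 2)^2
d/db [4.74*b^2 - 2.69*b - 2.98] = 9.48*b - 2.69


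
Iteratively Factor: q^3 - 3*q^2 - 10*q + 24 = (q - 2)*(q^2 - q - 12) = (q - 4)*(q - 2)*(q + 3)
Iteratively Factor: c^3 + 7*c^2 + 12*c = (c + 4)*(c^2 + 3*c) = (c + 3)*(c + 4)*(c)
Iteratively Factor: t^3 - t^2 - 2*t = (t - 2)*(t^2 + t) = t*(t - 2)*(t + 1)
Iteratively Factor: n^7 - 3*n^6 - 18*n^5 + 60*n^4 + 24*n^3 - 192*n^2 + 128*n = (n + 4)*(n^6 - 7*n^5 + 10*n^4 + 20*n^3 - 56*n^2 + 32*n) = (n - 1)*(n + 4)*(n^5 - 6*n^4 + 4*n^3 + 24*n^2 - 32*n) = (n - 2)*(n - 1)*(n + 4)*(n^4 - 4*n^3 - 4*n^2 + 16*n) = n*(n - 2)*(n - 1)*(n + 4)*(n^3 - 4*n^2 - 4*n + 16) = n*(n - 2)^2*(n - 1)*(n + 4)*(n^2 - 2*n - 8) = n*(n - 4)*(n - 2)^2*(n - 1)*(n + 4)*(n + 2)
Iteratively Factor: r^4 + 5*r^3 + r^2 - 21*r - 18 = (r + 1)*(r^3 + 4*r^2 - 3*r - 18) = (r + 1)*(r + 3)*(r^2 + r - 6) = (r + 1)*(r + 3)^2*(r - 2)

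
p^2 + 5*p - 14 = (p - 2)*(p + 7)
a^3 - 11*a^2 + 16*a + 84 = (a - 7)*(a - 6)*(a + 2)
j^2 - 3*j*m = j*(j - 3*m)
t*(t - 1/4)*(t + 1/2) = t^3 + t^2/4 - t/8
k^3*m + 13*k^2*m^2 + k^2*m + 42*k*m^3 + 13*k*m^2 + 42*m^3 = (k + 6*m)*(k + 7*m)*(k*m + m)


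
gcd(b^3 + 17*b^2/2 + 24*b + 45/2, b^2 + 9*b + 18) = b + 3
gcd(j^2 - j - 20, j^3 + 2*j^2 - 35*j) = j - 5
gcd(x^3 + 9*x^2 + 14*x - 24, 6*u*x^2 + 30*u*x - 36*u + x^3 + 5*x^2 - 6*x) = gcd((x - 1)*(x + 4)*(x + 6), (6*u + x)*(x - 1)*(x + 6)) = x^2 + 5*x - 6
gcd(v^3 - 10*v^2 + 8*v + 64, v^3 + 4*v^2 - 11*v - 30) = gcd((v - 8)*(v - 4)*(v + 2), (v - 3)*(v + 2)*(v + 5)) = v + 2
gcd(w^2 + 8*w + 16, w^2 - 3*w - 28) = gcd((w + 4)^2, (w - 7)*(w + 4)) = w + 4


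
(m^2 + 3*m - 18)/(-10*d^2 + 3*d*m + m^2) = (m^2 + 3*m - 18)/(-10*d^2 + 3*d*m + m^2)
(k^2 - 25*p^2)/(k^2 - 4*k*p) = (k^2 - 25*p^2)/(k*(k - 4*p))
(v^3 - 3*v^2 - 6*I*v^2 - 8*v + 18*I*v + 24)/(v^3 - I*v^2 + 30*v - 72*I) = (v^2 - v*(3 + 2*I) + 6*I)/(v^2 + 3*I*v + 18)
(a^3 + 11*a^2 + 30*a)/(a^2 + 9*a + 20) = a*(a + 6)/(a + 4)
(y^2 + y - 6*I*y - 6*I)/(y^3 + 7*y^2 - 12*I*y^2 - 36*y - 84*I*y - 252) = (y + 1)/(y^2 + y*(7 - 6*I) - 42*I)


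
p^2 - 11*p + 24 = (p - 8)*(p - 3)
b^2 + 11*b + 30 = (b + 5)*(b + 6)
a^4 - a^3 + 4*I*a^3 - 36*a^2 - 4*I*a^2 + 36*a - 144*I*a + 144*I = (a - 6)*(a - 1)*(a + 6)*(a + 4*I)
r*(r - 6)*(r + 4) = r^3 - 2*r^2 - 24*r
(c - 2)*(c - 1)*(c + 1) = c^3 - 2*c^2 - c + 2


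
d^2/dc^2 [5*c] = 0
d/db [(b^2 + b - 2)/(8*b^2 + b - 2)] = 7*b*(4 - b)/(64*b^4 + 16*b^3 - 31*b^2 - 4*b + 4)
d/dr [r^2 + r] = 2*r + 1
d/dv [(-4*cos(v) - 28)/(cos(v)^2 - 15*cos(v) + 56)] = 4*(sin(v)^2 - 14*cos(v) + 160)*sin(v)/(cos(v)^2 - 15*cos(v) + 56)^2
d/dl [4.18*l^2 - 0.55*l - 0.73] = 8.36*l - 0.55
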